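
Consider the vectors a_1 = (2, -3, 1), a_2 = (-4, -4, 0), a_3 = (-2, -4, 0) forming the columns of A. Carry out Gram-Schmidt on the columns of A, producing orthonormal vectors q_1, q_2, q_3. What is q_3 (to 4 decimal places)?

q_3 = (0.1925, -0.1925, -0.9623)

q_1 = a_1/‖a_1‖ = (2, -3, 1)/3.7417 = (0.5345, -0.8018, 0.2673).
r_{12} = q_1·a_2 = 1.0690.
u_2 = a_2 − 1.0690·q_1 = (-4.5714, -3.1429, -0.2857).
‖u_2‖ = 5.5549, so q_2 = (-0.8230, -0.5658, -0.0514).
r_{13} = q_1·a_3 = 2.1381; r_{23} = q_2·a_3 = 3.9090.
u_3 = a_3 − 2.1381·q_1 − 3.9090·q_2 = (0.0741, -0.0741, -0.3704).
‖u_3‖ = 0.3849, so q_3 = (0.1925, -0.1925, -0.9623).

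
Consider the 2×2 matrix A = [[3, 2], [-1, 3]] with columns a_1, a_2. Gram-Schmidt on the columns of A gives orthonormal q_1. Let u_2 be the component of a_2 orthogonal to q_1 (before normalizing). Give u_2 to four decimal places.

a_1 = (3, -1); ‖a_1‖ = 3.1623, so q_1 = (0.9487, -0.3162).
q_1·a_2 = 0.9487·2 + (-0.3162)·3 = 0.9487.
u_2 = a_2 − 0.9487·q_1 = (1.1000, 3.3000).

u_2 = (1.1000, 3.3000)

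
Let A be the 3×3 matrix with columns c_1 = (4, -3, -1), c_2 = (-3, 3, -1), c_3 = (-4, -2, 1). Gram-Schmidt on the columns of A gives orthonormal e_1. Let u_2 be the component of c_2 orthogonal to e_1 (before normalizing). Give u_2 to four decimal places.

c_1 = (4, -3, -1); ‖c_1‖ = 5.0990, so e_1 = (0.7845, -0.5883, -0.1961).
e_1·c_2 = 0.7845·(-3) + (-0.5883)·3 + (-0.1961)·(-1) = -3.9223.
u_2 = c_2 + 3.9223·e_1 = (0.0769, 0.6923, -1.7692).

u_2 = (0.0769, 0.6923, -1.7692)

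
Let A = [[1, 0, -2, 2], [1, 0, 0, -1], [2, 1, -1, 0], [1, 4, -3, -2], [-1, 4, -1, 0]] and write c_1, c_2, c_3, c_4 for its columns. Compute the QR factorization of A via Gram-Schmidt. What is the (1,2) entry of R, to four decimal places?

r_{12} = 0.7071

c_1 = (1, 1, 2, 1, -1); ‖c_1‖ = 2.8284, so q_1 = (0.3536, 0.3536, 0.7071, 0.3536, -0.3536).
r_{12} = q_1·c_2 = 0.7071.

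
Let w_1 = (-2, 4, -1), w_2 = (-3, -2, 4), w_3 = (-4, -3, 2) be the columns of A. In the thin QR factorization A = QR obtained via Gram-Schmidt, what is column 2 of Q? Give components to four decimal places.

w_1 = (-2, 4, -1); ‖w_1‖ = 4.5826, so q_1 = (-0.4364, 0.8729, -0.2182).
q_1·w_2 = (-0.4364)·(-3) + 0.8729·(-2) + (-0.2182)·4 = -1.3093.
u_2 = w_2 + 1.3093·q_1 = (-3.5714, -0.8571, 3.7143).
‖u_2‖ = 5.2236, so q_2 = (-0.6837, -0.1641, 0.7111).

q_2 = (-0.6837, -0.1641, 0.7111)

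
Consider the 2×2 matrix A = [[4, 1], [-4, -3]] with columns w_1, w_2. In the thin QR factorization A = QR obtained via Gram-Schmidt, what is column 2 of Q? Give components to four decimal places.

e_1 = w_1/‖w_1‖ = (4, -4)/5.6569 = (0.7071, -0.7071).
r_{12} = e_1·w_2 = 2.8284.
u_2 = w_2 − 2.8284·e_1 = (-1.0000, -1.0000).
‖u_2‖ = 1.4142, so e_2 = (-0.7071, -0.7071).

e_2 = (-0.7071, -0.7071)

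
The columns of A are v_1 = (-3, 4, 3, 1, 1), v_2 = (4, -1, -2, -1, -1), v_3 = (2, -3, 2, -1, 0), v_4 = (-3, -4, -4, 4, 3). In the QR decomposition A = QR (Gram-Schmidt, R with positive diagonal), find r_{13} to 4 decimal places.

r_{13} = -2.1667

v_1 = (-3, 4, 3, 1, 1); ‖v_1‖ = 6.0000, so e_1 = (-0.5000, 0.6667, 0.5000, 0.1667, 0.1667).
r_{13} = e_1·v_3 = -2.1667.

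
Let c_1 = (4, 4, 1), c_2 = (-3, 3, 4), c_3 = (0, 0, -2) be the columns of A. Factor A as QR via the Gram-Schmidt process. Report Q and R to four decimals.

Q = [[0.6963, -0.6020, -0.3909], [0.6963, 0.4345, 0.5713], [0.1741, 0.6700, -0.7217]], R = [[5.7446, 0.6963, -0.3482], [0.0000, 5.7892, -1.3400], [0.0000, 0.0000, 1.4433]]

c_1 = (4, 4, 1); ‖c_1‖ = 5.7446, so q_1 = (0.6963, 0.6963, 0.1741).
q_1·c_2 = 0.6963·(-3) + 0.6963·3 + 0.1741·4 = 0.6963.
u_2 = c_2 − 0.6963·q_1 = (-3.4848, 2.5152, 3.8788).
‖u_2‖ = 5.7892, so q_2 = (-0.6020, 0.4345, 0.6700).
q_1·c_3 = 0.6963·0 + 0.6963·0 + 0.1741·(-2) = -0.3482; q_2·c_3 = (-0.6020)·0 + 0.4345·0 + 0.6700·(-2) = -1.3400.
u_3 = c_3 + 0.3482·q_1 + 1.3400·q_2 = (-0.5642, 0.8246, -1.0416).
‖u_3‖ = 1.4433, so q_3 = (-0.3909, 0.5713, -0.7217).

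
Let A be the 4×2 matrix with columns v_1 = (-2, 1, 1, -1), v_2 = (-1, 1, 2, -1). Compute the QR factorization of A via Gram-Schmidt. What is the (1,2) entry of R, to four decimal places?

v_1 = (-2, 1, 1, -1); ‖v_1‖ = 2.6458, so q_1 = (-0.7559, 0.3780, 0.3780, -0.3780).
r_{12} = q_1·v_2 = 2.2678.

r_{12} = 2.2678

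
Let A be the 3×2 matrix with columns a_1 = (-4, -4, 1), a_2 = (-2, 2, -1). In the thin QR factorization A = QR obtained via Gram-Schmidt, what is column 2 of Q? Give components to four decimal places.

q_2 = (-0.7083, 0.6273, -0.3238)

q_1 = a_1/‖a_1‖ = (-4, -4, 1)/5.7446 = (-0.6963, -0.6963, 0.1741).
r_{12} = q_1·a_2 = -0.1741.
u_2 = a_2 + 0.1741·q_1 = (-2.1212, 1.8788, -0.9697).
‖u_2‖ = 2.9949, so q_2 = (-0.7083, 0.6273, -0.3238).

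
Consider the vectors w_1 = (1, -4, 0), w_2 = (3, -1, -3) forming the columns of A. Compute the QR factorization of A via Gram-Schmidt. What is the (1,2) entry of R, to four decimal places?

w_1 = (1, -4, 0); ‖w_1‖ = 4.1231, so e_1 = (0.2425, -0.9701, 0.0000).
r_{12} = e_1·w_2 = 1.6977.

r_{12} = 1.6977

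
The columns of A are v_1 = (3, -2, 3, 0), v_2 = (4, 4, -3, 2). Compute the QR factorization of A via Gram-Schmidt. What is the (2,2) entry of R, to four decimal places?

v_1 = (3, -2, 3, 0); ‖v_1‖ = 4.6904, so e_1 = (0.6396, -0.4264, 0.6396, 0.0000).
e_1·v_2 = 0.6396·4 + (-0.4264)·4 + 0.6396·(-3) + 0.0000·2 = -1.0660.
u_2 = v_2 + 1.0660·e_1 = (4.6818, 3.5455, -2.3182, 2.0000).
r_{22} = ‖u_2‖ = 6.6230.

r_{22} = 6.6230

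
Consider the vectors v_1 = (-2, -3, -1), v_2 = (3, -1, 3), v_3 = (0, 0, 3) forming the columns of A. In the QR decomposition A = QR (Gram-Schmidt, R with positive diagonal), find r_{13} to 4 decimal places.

e_1 = v_1/‖v_1‖ = (-2, -3, -1)/3.7417 = (-0.5345, -0.8018, -0.2673).
r_{13} = e_1·v_3 = -0.8018.

r_{13} = -0.8018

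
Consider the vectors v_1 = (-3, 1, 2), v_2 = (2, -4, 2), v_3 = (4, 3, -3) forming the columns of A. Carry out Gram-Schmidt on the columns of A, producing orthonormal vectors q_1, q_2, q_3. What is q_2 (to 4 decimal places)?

q_1 = v_1/‖v_1‖ = (-3, 1, 2)/3.7417 = (-0.8018, 0.2673, 0.5345).
r_{12} = q_1·v_2 = -1.6036.
u_2 = v_2 + 1.6036·q_1 = (0.7143, -3.5714, 2.8571).
‖u_2‖ = 4.6291, so q_2 = (0.1543, -0.7715, 0.6172).

q_2 = (0.1543, -0.7715, 0.6172)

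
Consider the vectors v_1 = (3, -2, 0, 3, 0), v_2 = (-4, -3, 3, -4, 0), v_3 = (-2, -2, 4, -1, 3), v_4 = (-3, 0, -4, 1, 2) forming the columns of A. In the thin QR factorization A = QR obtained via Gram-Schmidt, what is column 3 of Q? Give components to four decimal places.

v_1 = (3, -2, 0, 3, 0); ‖v_1‖ = 4.6904, so q_1 = (0.6396, -0.4264, 0.0000, 0.6396, 0.0000).
q_1·v_2 = 0.6396·(-4) + (-0.4264)·(-3) + 0.0000·3 + 0.6396·(-4) + 0.0000·0 = -3.8376.
u_2 = v_2 + 3.8376·q_1 = (-1.5455, -4.6364, 3.0000, -1.5455, 0.0000).
‖u_2‖ = 5.9391, so q_2 = (-0.2602, -0.7807, 0.5051, -0.2602, 0.0000).
q_1·v_3 = 0.6396·(-2) + (-0.4264)·(-2) + 0.0000·4 + 0.6396·(-1) + 0.0000·3 = -1.0660; q_2·v_3 = (-0.2602)·(-2) + (-0.7807)·(-2) + 0.5051·4 + (-0.2602)·(-1) + 0.0000·3 = 4.3625.
u_3 = v_3 + 1.0660·q_1 − 4.3625·q_2 = (-0.1830, 0.9510, 1.7964, 0.8170, 3.0000).
‖u_3‖ = 3.7192, so q_3 = (-0.0492, 0.2557, 0.4830, 0.2197, 0.8066).

q_3 = (-0.0492, 0.2557, 0.4830, 0.2197, 0.8066)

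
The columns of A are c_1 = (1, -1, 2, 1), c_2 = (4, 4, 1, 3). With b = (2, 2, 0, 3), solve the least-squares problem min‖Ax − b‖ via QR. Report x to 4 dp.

c_1 = (1, -1, 2, 1); ‖c_1‖ = 2.6458, so q_1 = (0.3780, -0.3780, 0.7559, 0.3780).
q_1·c_2 = 0.3780·4 + (-0.3780)·4 + 0.7559·1 + 0.3780·3 = 1.8898.
u_2 = c_2 − 1.8898·q_1 = (3.2857, 4.7143, -0.4286, 2.2857).
‖u_2‖ = 6.1991, so q_2 = (0.5300, 0.7605, -0.0691, 0.3687).
Qᵀb = (1.1339, 3.6872).
Back-substitute: x_2 = 3.6872/6.1991 = 0.5948.
x_1 = (1.1339 − 1.8898·0.5948)/2.6458 = 0.0037.

x = (0.0037, 0.5948)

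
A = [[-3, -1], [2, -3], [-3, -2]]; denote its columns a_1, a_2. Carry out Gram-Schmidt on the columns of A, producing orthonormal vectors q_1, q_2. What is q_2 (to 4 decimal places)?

a_1 = (-3, 2, -3); ‖a_1‖ = 4.6904, so q_1 = (-0.6396, 0.4264, -0.6396).
q_1·a_2 = (-0.6396)·(-1) + 0.4264·(-3) + (-0.6396)·(-2) = 0.6396.
u_2 = a_2 − 0.6396·q_1 = (-0.5909, -3.2727, -1.5909).
‖u_2‖ = 3.6866, so q_2 = (-0.1603, -0.8877, -0.4315).

q_2 = (-0.1603, -0.8877, -0.4315)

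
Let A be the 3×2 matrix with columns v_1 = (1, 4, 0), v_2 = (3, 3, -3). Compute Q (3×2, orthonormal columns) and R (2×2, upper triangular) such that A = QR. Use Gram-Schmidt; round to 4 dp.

v_1 = (1, 4, 0); ‖v_1‖ = 4.1231, so q_1 = (0.2425, 0.9701, 0.0000).
q_1·v_2 = 0.2425·3 + 0.9701·3 + 0.0000·(-3) = 3.6380.
u_2 = v_2 − 3.6380·q_1 = (2.1176, -0.5294, -3.0000).
‖u_2‖ = 3.7101, so q_2 = (0.5708, -0.1427, -0.8086).

Q = [[0.2425, 0.5708], [0.9701, -0.1427], [0.0000, -0.8086]], R = [[4.1231, 3.6380], [0.0000, 3.7101]]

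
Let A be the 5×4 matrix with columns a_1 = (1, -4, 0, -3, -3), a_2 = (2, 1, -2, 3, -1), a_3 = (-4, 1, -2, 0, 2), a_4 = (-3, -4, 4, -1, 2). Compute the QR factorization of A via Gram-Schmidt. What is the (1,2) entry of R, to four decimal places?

a_1 = (1, -4, 0, -3, -3); ‖a_1‖ = 5.9161, so q_1 = (0.1690, -0.6761, 0.0000, -0.5071, -0.5071).
r_{12} = q_1·a_2 = -1.3522.

r_{12} = -1.3522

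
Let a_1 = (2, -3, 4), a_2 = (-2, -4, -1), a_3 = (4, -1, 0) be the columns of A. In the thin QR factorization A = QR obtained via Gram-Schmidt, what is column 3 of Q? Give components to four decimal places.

a_1 = (2, -3, 4); ‖a_1‖ = 5.3852, so e_1 = (0.3714, -0.5571, 0.7428).
e_1·a_2 = 0.3714·(-2) + (-0.5571)·(-4) + 0.7428·(-1) = 0.7428.
u_2 = a_2 − 0.7428·e_1 = (-2.2759, -3.5862, -1.5517).
‖u_2‖ = 4.5220, so e_2 = (-0.5033, -0.7931, -0.3432).
e_1·a_3 = 0.3714·4 + (-0.5571)·(-1) + 0.7428·0 = 2.0426; e_2·a_3 = (-0.5033)·4 + (-0.7931)·(-1) + (-0.3432)·0 = -1.2201.
u_3 = a_3 − 2.0426·e_1 + 1.2201·e_2 = (2.6273, -0.8297, -1.9359).
‖u_3‖ = 3.3673, so e_3 = (0.7802, -0.2464, -0.5749).

e_3 = (0.7802, -0.2464, -0.5749)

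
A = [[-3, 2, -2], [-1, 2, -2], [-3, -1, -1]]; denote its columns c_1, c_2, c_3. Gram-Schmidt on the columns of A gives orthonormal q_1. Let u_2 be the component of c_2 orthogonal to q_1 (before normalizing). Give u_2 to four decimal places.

u_2 = (1.2105, 1.7368, -1.7895)

q_1 = c_1/‖c_1‖ = (-3, -1, -3)/4.3589 = (-0.6882, -0.2294, -0.6882).
r_{12} = q_1·c_2 = -1.1471.
u_2 = c_2 + 1.1471·q_1 = (1.2105, 1.7368, -1.7895).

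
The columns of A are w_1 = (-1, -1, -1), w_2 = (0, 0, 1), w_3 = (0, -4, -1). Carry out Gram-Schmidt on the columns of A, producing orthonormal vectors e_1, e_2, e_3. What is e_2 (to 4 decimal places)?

w_1 = (-1, -1, -1); ‖w_1‖ = 1.7321, so e_1 = (-0.5774, -0.5774, -0.5774).
e_1·w_2 = (-0.5774)·0 + (-0.5774)·0 + (-0.5774)·1 = -0.5774.
u_2 = w_2 + 0.5774·e_1 = (-0.3333, -0.3333, 0.6667).
‖u_2‖ = 0.8165, so e_2 = (-0.4082, -0.4082, 0.8165).

e_2 = (-0.4082, -0.4082, 0.8165)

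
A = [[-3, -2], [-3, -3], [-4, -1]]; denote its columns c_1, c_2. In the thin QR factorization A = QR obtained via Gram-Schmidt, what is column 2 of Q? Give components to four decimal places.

q_2 = (-0.1759, -0.7197, 0.6717)

c_1 = (-3, -3, -4); ‖c_1‖ = 5.8310, so q_1 = (-0.5145, -0.5145, -0.6860).
q_1·c_2 = (-0.5145)·(-2) + (-0.5145)·(-3) + (-0.6860)·(-1) = 3.2585.
u_2 = c_2 − 3.2585·q_1 = (-0.3235, -1.3235, 1.2353).
‖u_2‖ = 1.8391, so q_2 = (-0.1759, -0.7197, 0.6717).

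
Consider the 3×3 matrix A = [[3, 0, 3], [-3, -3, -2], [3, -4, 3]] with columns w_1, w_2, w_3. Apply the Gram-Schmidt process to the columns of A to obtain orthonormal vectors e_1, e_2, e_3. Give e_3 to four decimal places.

w_1 = (3, -3, 3); ‖w_1‖ = 5.1962, so e_1 = (0.5774, -0.5774, 0.5774).
e_1·w_2 = 0.5774·0 + (-0.5774)·(-3) + 0.5774·(-4) = -0.5774.
u_2 = w_2 + 0.5774·e_1 = (0.3333, -3.3333, -3.6667).
‖u_2‖ = 4.9666, so e_2 = (0.0671, -0.6712, -0.7383).
e_1·w_3 = 0.5774·3 + (-0.5774)·(-2) + 0.5774·3 = 4.6188; e_2·w_3 = 0.0671·3 + (-0.6712)·(-2) + (-0.7383)·3 = -0.6712.
u_3 = w_3 − 4.6188·e_1 + 0.6712·e_2 = (0.3784, 0.2162, -0.1622).
‖u_3‖ = 0.4650, so e_3 = (0.8137, 0.4650, -0.3487).

e_3 = (0.8137, 0.4650, -0.3487)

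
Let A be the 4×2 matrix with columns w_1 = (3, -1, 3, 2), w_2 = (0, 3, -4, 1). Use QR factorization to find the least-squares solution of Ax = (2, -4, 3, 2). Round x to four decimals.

w_1 = (3, -1, 3, 2); ‖w_1‖ = 4.7958, so q_1 = (0.6255, -0.2085, 0.6255, 0.4170).
q_1·w_2 = 0.6255·0 + (-0.2085)·3 + 0.6255·(-4) + 0.4170·1 = -2.7107.
u_2 = w_2 + 2.7107·q_1 = (1.6957, 2.4348, -2.3043, 2.1304).
‖u_2‖ = 4.3188, so q_2 = (0.3926, 0.5638, -0.5336, 0.4933).
Qᵀb = (4.7958, -2.0839).
Back-substitute: x_2 = -2.0839/4.3188 = -0.4825.
x_1 = (4.7958 + 2.7107·(-0.4825))/4.7958 = 0.7273.

x = (0.7273, -0.4825)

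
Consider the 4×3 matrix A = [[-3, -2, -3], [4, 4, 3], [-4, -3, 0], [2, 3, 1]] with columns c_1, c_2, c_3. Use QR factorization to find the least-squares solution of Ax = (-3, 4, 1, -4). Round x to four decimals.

c_1 = (-3, 4, -4, 2); ‖c_1‖ = 6.7082, so q_1 = (-0.4472, 0.5963, -0.5963, 0.2981).
q_1·c_2 = (-0.4472)·(-2) + 0.5963·4 + (-0.5963)·(-3) + 0.2981·3 = 5.9628.
u_2 = c_2 − 5.9628·q_1 = (0.6667, 0.4444, 0.5556, 1.2222).
‖u_2‖ = 1.5635, so q_2 = (0.4264, 0.2843, 0.3553, 0.7817).
q_1·c_3 = (-0.4472)·(-3) + 0.5963·3 + (-0.5963)·0 + 0.2981·1 = 3.4286; q_2·c_3 = 0.4264·(-3) + 0.2843·3 + 0.3553·0 + 0.7817·1 = 0.3553.
u_3 = c_3 − 3.4286·q_1 − 0.3553·q_2 = (-1.6182, 0.8545, 1.9182, -0.3000).
‖u_3‖ = 2.6680, so q_3 = (-0.6065, 0.3203, 0.7190, -0.1124).
Qᵀb = (1.9379, -2.9137, 4.2695).
Back-substitute: x_3 = 4.2695/2.6680 = 1.6003.
x_2 = (-2.9137 − 0.3553·1.6003)/1.5635 = -2.2273.
x_1 = (1.9379 − 5.9628·(-2.2273) − 3.4286·1.6003)/6.7082 = 1.4508.

x = (1.4508, -2.2273, 1.6003)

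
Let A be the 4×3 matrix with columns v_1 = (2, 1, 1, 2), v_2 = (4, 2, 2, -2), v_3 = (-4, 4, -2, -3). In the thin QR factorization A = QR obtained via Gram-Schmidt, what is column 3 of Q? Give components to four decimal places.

v_1 = (2, 1, 1, 2); ‖v_1‖ = 3.1623, so e_1 = (0.6325, 0.3162, 0.3162, 0.6325).
e_1·v_2 = 0.6325·4 + 0.3162·2 + 0.3162·2 + 0.6325·(-2) = 2.5298.
u_2 = v_2 − 2.5298·e_1 = (2.4000, 1.2000, 1.2000, -3.6000).
‖u_2‖ = 4.6476, so e_2 = (0.5164, 0.2582, 0.2582, -0.7746).
e_1·v_3 = 0.6325·(-4) + 0.3162·4 + 0.3162·(-2) + 0.6325·(-3) = -3.7947; e_2·v_3 = 0.5164·(-4) + 0.2582·4 + 0.2582·(-2) + (-0.7746)·(-3) = 0.7746.
u_3 = v_3 + 3.7947·e_1 − 0.7746·e_2 = (-2.0000, 5.0000, -1.0000, 0.0000).
‖u_3‖ = 5.4772, so e_3 = (-0.3651, 0.9129, -0.1826, 0.0000).

e_3 = (-0.3651, 0.9129, -0.1826, 0.0000)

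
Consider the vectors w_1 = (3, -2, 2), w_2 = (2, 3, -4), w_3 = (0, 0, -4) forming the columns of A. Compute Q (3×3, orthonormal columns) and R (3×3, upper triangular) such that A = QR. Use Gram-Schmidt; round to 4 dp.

Q = [[0.7276, 0.6792, -0.0966], [-0.4851, 0.4098, -0.7725], [0.4851, -0.6089, -0.6276]], R = [[4.1231, -1.9403, -1.9403], [0.0000, 5.0235, 2.4356], [0.0000, 0.0000, 2.5106]]

q_1 = w_1/‖w_1‖ = (3, -2, 2)/4.1231 = (0.7276, -0.4851, 0.4851).
r_{12} = q_1·w_2 = -1.9403.
u_2 = w_2 + 1.9403·q_1 = (3.4118, 2.0588, -3.0588).
‖u_2‖ = 5.0235, so q_2 = (0.6792, 0.4098, -0.6089).
r_{13} = q_1·w_3 = -1.9403; r_{23} = q_2·w_3 = 2.4356.
u_3 = w_3 + 1.9403·q_1 − 2.4356·q_2 = (-0.2424, -1.9394, -1.5758).
‖u_3‖ = 2.5106, so q_3 = (-0.0966, -0.7725, -0.6276).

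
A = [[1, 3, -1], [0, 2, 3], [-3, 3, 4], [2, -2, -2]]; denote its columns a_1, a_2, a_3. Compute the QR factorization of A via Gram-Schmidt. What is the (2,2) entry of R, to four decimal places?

r_{22} = 4.3425

a_1 = (1, 0, -3, 2); ‖a_1‖ = 3.7417, so q_1 = (0.2673, 0.0000, -0.8018, 0.5345).
q_1·a_2 = 0.2673·3 + 0.0000·2 + (-0.8018)·3 + 0.5345·(-2) = -2.6726.
u_2 = a_2 + 2.6726·q_1 = (3.7143, 2.0000, 0.8571, -0.5714).
r_{22} = ‖u_2‖ = 4.3425.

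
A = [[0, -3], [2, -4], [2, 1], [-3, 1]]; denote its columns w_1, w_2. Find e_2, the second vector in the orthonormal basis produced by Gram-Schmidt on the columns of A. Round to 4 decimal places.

w_1 = (0, 2, 2, -3); ‖w_1‖ = 4.1231, so e_1 = (0.0000, 0.4851, 0.4851, -0.7276).
e_1·w_2 = 0.0000·(-3) + 0.4851·(-4) + 0.4851·1 + (-0.7276)·1 = -2.1828.
u_2 = w_2 + 2.1828·e_1 = (-3.0000, -2.9412, 2.0588, -0.5882).
‖u_2‖ = 4.7154, so e_2 = (-0.6362, -0.6237, 0.4366, -0.1247).

e_2 = (-0.6362, -0.6237, 0.4366, -0.1247)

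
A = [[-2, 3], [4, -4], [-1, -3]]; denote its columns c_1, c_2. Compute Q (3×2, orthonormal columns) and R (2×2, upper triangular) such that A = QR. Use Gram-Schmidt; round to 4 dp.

Q = [[-0.4364, 0.2904], [0.8729, -0.0929], [-0.2182, -0.9524]], R = [[4.5826, -4.1461], [0.0000, 4.0999]]

e_1 = c_1/‖c_1‖ = (-2, 4, -1)/4.5826 = (-0.4364, 0.8729, -0.2182).
r_{12} = e_1·c_2 = -4.1461.
u_2 = c_2 + 4.1461·e_1 = (1.1905, -0.3810, -3.9048).
‖u_2‖ = 4.0999, so e_2 = (0.2904, -0.0929, -0.9524).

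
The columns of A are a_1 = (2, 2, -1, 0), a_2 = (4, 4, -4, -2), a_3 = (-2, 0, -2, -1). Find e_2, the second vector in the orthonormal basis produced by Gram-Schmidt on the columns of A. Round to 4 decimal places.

e_1 = a_1/‖a_1‖ = (2, 2, -1, 0)/3.0000 = (0.6667, 0.6667, -0.3333, 0.0000).
r_{12} = e_1·a_2 = 6.6667.
u_2 = a_2 − 6.6667·e_1 = (-0.4444, -0.4444, -1.7778, -2.0000).
‖u_2‖ = 2.7487, so e_2 = (-0.1617, -0.1617, -0.6468, -0.7276).

e_2 = (-0.1617, -0.1617, -0.6468, -0.7276)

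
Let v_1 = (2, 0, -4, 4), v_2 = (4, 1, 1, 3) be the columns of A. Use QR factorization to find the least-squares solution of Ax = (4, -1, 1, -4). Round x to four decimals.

x = (-0.5419, 0.4693)

v_1 = (2, 0, -4, 4); ‖v_1‖ = 6.0000, so q_1 = (0.3333, 0.0000, -0.6667, 0.6667).
q_1·v_2 = 0.3333·4 + 0.0000·1 + (-0.6667)·1 + 0.6667·3 = 2.6667.
u_2 = v_2 − 2.6667·q_1 = (3.1111, 1.0000, 2.7778, 1.2222).
‖u_2‖ = 4.4597, so q_2 = (0.6976, 0.2242, 0.6229, 0.2741).
Qᵀb = (-2.0000, 2.0928).
Back-substitute: x_2 = 2.0928/4.4597 = 0.4693.
x_1 = (-2.0000 − 2.6667·0.4693)/6.0000 = -0.5419.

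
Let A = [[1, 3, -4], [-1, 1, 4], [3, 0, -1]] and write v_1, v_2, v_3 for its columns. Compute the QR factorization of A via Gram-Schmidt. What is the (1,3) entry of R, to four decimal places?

v_1 = (1, -1, 3); ‖v_1‖ = 3.3166, so e_1 = (0.3015, -0.3015, 0.9045).
r_{13} = e_1·v_3 = -3.3166.

r_{13} = -3.3166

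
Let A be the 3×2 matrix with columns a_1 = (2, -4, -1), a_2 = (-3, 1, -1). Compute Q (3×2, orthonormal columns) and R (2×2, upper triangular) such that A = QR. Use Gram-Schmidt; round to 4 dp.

Q = [[0.4364, -0.8018], [-0.8729, -0.2673], [-0.2182, -0.5345]], R = [[4.5826, -1.9640], [0.0000, 2.6726]]

a_1 = (2, -4, -1); ‖a_1‖ = 4.5826, so q_1 = (0.4364, -0.8729, -0.2182).
q_1·a_2 = 0.4364·(-3) + (-0.8729)·1 + (-0.2182)·(-1) = -1.9640.
u_2 = a_2 + 1.9640·q_1 = (-2.1429, -0.7143, -1.4286).
‖u_2‖ = 2.6726, so q_2 = (-0.8018, -0.2673, -0.5345).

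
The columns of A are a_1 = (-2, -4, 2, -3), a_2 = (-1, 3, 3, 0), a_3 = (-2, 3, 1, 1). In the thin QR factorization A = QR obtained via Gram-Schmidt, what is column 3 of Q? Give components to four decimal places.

e_3 = (-0.8919, 0.0826, -0.3799, 0.2312)

a_1 = (-2, -4, 2, -3); ‖a_1‖ = 5.7446, so e_1 = (-0.3482, -0.6963, 0.3482, -0.5222).
e_1·a_2 = (-0.3482)·(-1) + (-0.6963)·3 + 0.3482·3 + (-0.5222)·0 = -0.6963.
u_2 = a_2 + 0.6963·e_1 = (-1.2424, 2.5152, 3.2424, -0.3636).
‖u_2‖ = 4.3029, so e_2 = (-0.2887, 0.5845, 0.7535, -0.0845).
e_1·a_3 = (-0.3482)·(-2) + (-0.6963)·3 + 0.3482·1 + (-0.5222)·1 = -1.5667; e_2·a_3 = (-0.2887)·(-2) + 0.5845·3 + 0.7535·1 + (-0.0845)·1 = 3.0001.
u_3 = a_3 + 1.5667·e_1 − 3.0001·e_2 = (-1.6792, 0.1555, -0.7152, 0.4354).
‖u_3‖ = 1.8828, so e_3 = (-0.8919, 0.0826, -0.3799, 0.2312).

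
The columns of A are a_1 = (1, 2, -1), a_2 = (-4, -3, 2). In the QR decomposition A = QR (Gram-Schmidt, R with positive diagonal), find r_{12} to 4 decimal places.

r_{12} = -4.8990

q_1 = a_1/‖a_1‖ = (1, 2, -1)/2.4495 = (0.4082, 0.8165, -0.4082).
r_{12} = q_1·a_2 = -4.8990.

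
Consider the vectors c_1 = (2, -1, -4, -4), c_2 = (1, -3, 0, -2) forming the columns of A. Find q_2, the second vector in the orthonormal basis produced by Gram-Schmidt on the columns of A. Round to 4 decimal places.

q_2 = (0.0968, -0.8624, 0.4576, -0.1936)

c_1 = (2, -1, -4, -4); ‖c_1‖ = 6.0828, so q_1 = (0.3288, -0.1644, -0.6576, -0.6576).
q_1·c_2 = 0.3288·1 + (-0.1644)·(-3) + (-0.6576)·0 + (-0.6576)·(-2) = 2.1372.
u_2 = c_2 − 2.1372·q_1 = (0.2973, -2.6486, 1.4054, -0.5946).
‖u_2‖ = 3.0712, so q_2 = (0.0968, -0.8624, 0.4576, -0.1936).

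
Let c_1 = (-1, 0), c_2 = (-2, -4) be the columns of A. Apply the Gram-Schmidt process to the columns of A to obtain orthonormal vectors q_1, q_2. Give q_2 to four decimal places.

q_2 = (0.0000, -1.0000)

c_1 = (-1, 0); ‖c_1‖ = 1.0000, so q_1 = (-1.0000, 0.0000).
q_1·c_2 = (-1.0000)·(-2) + 0.0000·(-4) = 2.0000.
u_2 = c_2 − 2.0000·q_1 = (0.0000, -4.0000).
‖u_2‖ = 4.0000, so q_2 = (0.0000, -1.0000).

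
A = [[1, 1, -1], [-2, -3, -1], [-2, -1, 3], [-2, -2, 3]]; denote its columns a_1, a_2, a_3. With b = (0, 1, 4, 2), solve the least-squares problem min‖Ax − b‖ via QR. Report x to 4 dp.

x = (-3.4714, 2.1286, -0.3143)

a_1 = (1, -2, -2, -2); ‖a_1‖ = 3.6056, so e_1 = (0.2774, -0.5547, -0.5547, -0.5547).
e_1·a_2 = 0.2774·1 + (-0.5547)·(-3) + (-0.5547)·(-1) + (-0.5547)·(-2) = 3.6056.
u_2 = a_2 − 3.6056·e_1 = (0.0000, -1.0000, 1.0000, 0.0000).
‖u_2‖ = 1.4142, so e_2 = (0.0000, -0.7071, 0.7071, 0.0000).
e_1·a_3 = 0.2774·(-1) + (-0.5547)·(-1) + (-0.5547)·3 + (-0.5547)·3 = -3.0509; e_2·a_3 = 0.0000·(-1) + (-0.7071)·(-1) + 0.7071·3 + 0.0000·3 = 2.8284.
u_3 = a_3 + 3.0509·e_1 − 2.8284·e_2 = (-0.1538, -0.6923, -0.6923, 1.3077).
‖u_3‖ = 1.6408, so e_3 = (-0.0938, -0.4219, -0.4219, 0.7970).
Qᵀb = (-3.8829, 2.1213, -0.5157).
Back-substitute: x_3 = -0.5157/1.6408 = -0.3143.
x_2 = (2.1213 − 2.8284·(-0.3143))/1.4142 = 2.1286.
x_1 = (-3.8829 − 3.6056·2.1286 + 3.0509·(-0.3143))/3.6056 = -3.4714.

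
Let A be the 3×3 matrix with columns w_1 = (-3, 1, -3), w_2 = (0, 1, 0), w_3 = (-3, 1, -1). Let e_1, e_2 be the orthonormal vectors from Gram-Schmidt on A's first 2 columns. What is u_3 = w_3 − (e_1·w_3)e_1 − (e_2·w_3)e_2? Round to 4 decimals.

e_1 = w_1/‖w_1‖ = (-3, 1, -3)/4.3589 = (-0.6882, 0.2294, -0.6882).
r_{12} = e_1·w_2 = 0.2294.
u_2 = w_2 − 0.2294·e_1 = (0.1579, 0.9474, 0.1579).
‖u_2‖ = 0.9733, so e_2 = (0.1622, 0.9733, 0.1622).
r_{13} = e_1·w_3 = 2.9824; r_{23} = e_2·w_3 = 0.3244.
u_3 = w_3 − 2.9824·e_1 − 0.3244·e_2 = (-1.0000, 0.0000, 1.0000).

u_3 = (-1.0000, 0.0000, 1.0000)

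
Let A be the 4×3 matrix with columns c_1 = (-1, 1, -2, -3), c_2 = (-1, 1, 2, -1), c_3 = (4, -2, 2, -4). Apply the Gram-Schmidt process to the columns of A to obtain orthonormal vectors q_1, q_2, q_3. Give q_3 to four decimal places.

q_1 = c_1/‖c_1‖ = (-1, 1, -2, -3)/3.8730 = (-0.2582, 0.2582, -0.5164, -0.7746).
r_{12} = q_1·c_2 = 0.2582.
u_2 = c_2 − 0.2582·q_1 = (-0.9333, 0.9333, 2.1333, -0.8000).
‖u_2‖ = 2.6331, so q_2 = (-0.3545, 0.3545, 0.8102, -0.3038).
r_{13} = q_1·c_3 = 0.5164; r_{23} = q_2·c_3 = 0.7089.
u_3 = c_3 − 0.5164·q_1 − 0.7089·q_2 = (4.3846, -2.3846, 1.6923, -3.3846).
‖u_3‖ = 6.2634, so q_3 = (0.7000, -0.3807, 0.2702, -0.5404).

q_3 = (0.7000, -0.3807, 0.2702, -0.5404)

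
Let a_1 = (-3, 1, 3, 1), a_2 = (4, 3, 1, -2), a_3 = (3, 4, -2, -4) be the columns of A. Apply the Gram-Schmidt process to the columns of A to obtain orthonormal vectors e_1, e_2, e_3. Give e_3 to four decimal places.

e_3 = (-0.5020, 0.4871, -0.4913, -0.5190)

e_1 = a_1/‖a_1‖ = (-3, 1, 3, 1)/4.4721 = (-0.6708, 0.2236, 0.6708, 0.2236).
r_{12} = e_1·a_2 = -1.7889.
u_2 = a_2 + 1.7889·e_1 = (2.8000, 3.4000, 2.2000, -1.6000).
‖u_2‖ = 5.1769, so e_2 = (0.5409, 0.6568, 0.4250, -0.3091).
r_{13} = e_1·a_3 = -3.3541; r_{23} = e_2·a_3 = 4.6360.
u_3 = a_3 + 3.3541·e_1 − 4.6360·e_2 = (-1.7575, 1.7052, -1.7201, -1.8172).
‖u_3‖ = 3.5011, so e_3 = (-0.5020, 0.4871, -0.4913, -0.5190).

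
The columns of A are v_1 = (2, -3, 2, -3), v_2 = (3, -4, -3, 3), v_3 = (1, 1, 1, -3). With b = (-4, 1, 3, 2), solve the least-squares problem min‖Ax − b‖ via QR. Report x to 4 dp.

v_1 = (2, -3, 2, -3); ‖v_1‖ = 5.0990, so e_1 = (0.3922, -0.5883, 0.3922, -0.5883).
e_1·v_2 = 0.3922·3 + (-0.5883)·(-4) + 0.3922·(-3) + (-0.5883)·3 = 0.5883.
u_2 = v_2 − 0.5883·e_1 = (2.7692, -3.6538, -3.2308, 3.3462).
‖u_2‖ = 6.5310, so e_2 = (0.4240, -0.5595, -0.4947, 0.5124).
e_1·v_3 = 0.3922·1 + (-0.5883)·1 + 0.3922·1 + (-0.5883)·(-3) = 1.9612; e_2·v_3 = 0.4240·1 + (-0.5595)·1 + (-0.4947)·1 + 0.5124·(-3) = -2.1672.
u_3 = v_3 − 1.9612·e_1 + 2.1672·e_2 = (1.1497, 0.9414, -0.8413, -0.7358).
‖u_3‖ = 1.8593, so e_3 = (0.6183, 0.5063, -0.4525, -0.3957).
Qᵀb = (-2.1573, -2.7149, -4.1159).
Back-substitute: x_3 = -4.1159/1.8593 = -2.2136.
x_2 = (-2.7149 + 2.1672·(-2.2136))/6.5310 = -1.1502.
x_1 = (-2.1573 − 0.5883·(-1.1502) − 1.9612·(-2.2136))/5.0990 = 0.5610.

x = (0.5610, -1.1502, -2.2136)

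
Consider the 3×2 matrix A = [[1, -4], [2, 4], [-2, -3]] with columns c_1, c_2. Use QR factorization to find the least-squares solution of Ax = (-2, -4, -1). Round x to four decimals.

e_1 = c_1/‖c_1‖ = (1, 2, -2)/3.0000 = (0.3333, 0.6667, -0.6667).
r_{12} = e_1·c_2 = 3.3333.
u_2 = c_2 − 3.3333·e_1 = (-5.1111, 1.7778, -0.7778).
‖u_2‖ = 5.4671, so e_2 = (-0.9349, 0.3252, -0.1423).
Qᵀb = (-2.6667, 0.7113).
Back-substitute: x_2 = 0.7113/5.4671 = 0.1301.
x_1 = (-2.6667 − 3.3333·0.1301)/3.0000 = -1.0335.

x = (-1.0335, 0.1301)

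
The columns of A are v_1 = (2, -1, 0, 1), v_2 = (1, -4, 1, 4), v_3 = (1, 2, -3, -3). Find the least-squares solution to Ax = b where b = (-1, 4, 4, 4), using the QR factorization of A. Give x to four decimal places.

e_1 = v_1/‖v_1‖ = (2, -1, 0, 1)/2.4495 = (0.8165, -0.4082, 0.0000, 0.4082).
r_{12} = e_1·v_2 = 4.0825.
u_2 = v_2 − 4.0825·e_1 = (-2.3333, -2.3333, 1.0000, 2.3333).
‖u_2‖ = 4.1633, so e_2 = (-0.5604, -0.5604, 0.2402, 0.5604).
r_{13} = e_1·v_3 = -1.2247; r_{23} = e_2·v_3 = -4.0833.
u_3 = v_3 + 1.2247·e_1 + 4.0833·e_2 = (-0.2885, -0.7885, -2.0192, -0.2115).
‖u_3‖ = 2.1970, so e_3 = (-0.1313, -0.3589, -0.9191, -0.0963).
Qᵀb = (-0.8165, 1.5212, -5.3656).
Back-substitute: x_3 = -5.3656/2.1970 = -2.4422.
x_2 = (1.5212 + 4.0833·(-2.4422))/4.1633 = -2.0299.
x_1 = (-0.8165 − 4.0825·(-2.0299) + 1.2247·(-2.4422))/2.4495 = 1.8287.

x = (1.8287, -2.0299, -2.4422)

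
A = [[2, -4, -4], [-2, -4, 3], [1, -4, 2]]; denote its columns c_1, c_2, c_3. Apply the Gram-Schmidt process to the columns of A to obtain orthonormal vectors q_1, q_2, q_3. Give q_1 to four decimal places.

q_1 = c_1/‖c_1‖ = (2, -2, 1)/3.0000 = (0.6667, -0.6667, 0.3333).

q_1 = (0.6667, -0.6667, 0.3333)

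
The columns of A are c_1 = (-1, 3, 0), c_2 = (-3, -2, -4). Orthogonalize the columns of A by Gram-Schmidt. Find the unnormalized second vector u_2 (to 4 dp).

e_1 = c_1/‖c_1‖ = (-1, 3, 0)/3.1623 = (-0.3162, 0.9487, 0.0000).
r_{12} = e_1·c_2 = -0.9487.
u_2 = c_2 + 0.9487·e_1 = (-3.3000, -1.1000, -4.0000).

u_2 = (-3.3000, -1.1000, -4.0000)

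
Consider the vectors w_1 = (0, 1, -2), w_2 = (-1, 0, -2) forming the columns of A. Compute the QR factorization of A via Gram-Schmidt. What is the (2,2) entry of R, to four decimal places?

r_{22} = 1.3416

e_1 = w_1/‖w_1‖ = (0, 1, -2)/2.2361 = (0.0000, 0.4472, -0.8944).
r_{12} = e_1·w_2 = 1.7889.
u_2 = w_2 − 1.7889·e_1 = (-1.0000, -0.8000, -0.4000).
r_{22} = ‖u_2‖ = 1.3416.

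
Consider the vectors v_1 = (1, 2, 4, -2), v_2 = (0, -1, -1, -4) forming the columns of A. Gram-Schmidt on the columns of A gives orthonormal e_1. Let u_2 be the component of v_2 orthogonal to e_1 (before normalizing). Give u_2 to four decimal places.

e_1 = v_1/‖v_1‖ = (1, 2, 4, -2)/5.0000 = (0.2000, 0.4000, 0.8000, -0.4000).
r_{12} = e_1·v_2 = 0.4000.
u_2 = v_2 − 0.4000·e_1 = (-0.0800, -1.1600, -1.3200, -3.8400).

u_2 = (-0.0800, -1.1600, -1.3200, -3.8400)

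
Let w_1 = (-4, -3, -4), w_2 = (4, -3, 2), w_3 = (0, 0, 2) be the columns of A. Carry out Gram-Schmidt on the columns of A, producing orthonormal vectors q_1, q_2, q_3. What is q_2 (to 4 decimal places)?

q_1 = w_1/‖w_1‖ = (-4, -3, -4)/6.4031 = (-0.6247, -0.4685, -0.6247).
r_{12} = q_1·w_2 = -2.3426.
u_2 = w_2 + 2.3426·q_1 = (2.5366, -4.0976, 0.5366).
‖u_2‖ = 4.8489, so q_2 = (0.5231, -0.8450, 0.1107).

q_2 = (0.5231, -0.8450, 0.1107)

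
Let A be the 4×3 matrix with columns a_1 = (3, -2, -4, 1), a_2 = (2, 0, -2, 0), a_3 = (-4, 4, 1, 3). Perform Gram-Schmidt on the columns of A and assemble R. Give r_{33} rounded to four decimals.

a_1 = (3, -2, -4, 1); ‖a_1‖ = 5.4772, so q_1 = (0.5477, -0.3651, -0.7303, 0.1826).
q_1·a_2 = 0.5477·2 + (-0.3651)·0 + (-0.7303)·(-2) + 0.1826·0 = 2.5560.
u_2 = a_2 − 2.5560·q_1 = (0.6000, 0.9333, -0.1333, -0.4667).
‖u_2‖ = 1.2111, so q_2 = (0.4954, 0.7707, -0.1101, -0.3853).
q_1·a_3 = 0.5477·(-4) + (-0.3651)·4 + (-0.7303)·1 + 0.1826·3 = -3.8341; q_2·a_3 = 0.4954·(-4) + 0.7707·4 + (-0.1101)·1 + (-0.3853)·3 = -0.1651.
u_3 = a_3 + 3.8341·q_1 + 0.1651·q_2 = (-1.8182, 2.7273, -1.8182, 3.6364).
r_{33} = ‖u_3‖ = 5.2223.

r_{33} = 5.2223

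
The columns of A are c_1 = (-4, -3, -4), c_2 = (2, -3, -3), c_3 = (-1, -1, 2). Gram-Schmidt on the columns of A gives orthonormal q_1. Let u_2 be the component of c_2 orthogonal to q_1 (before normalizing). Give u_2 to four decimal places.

u_2 = (3.2683, -2.0488, -1.7317)

q_1 = c_1/‖c_1‖ = (-4, -3, -4)/6.4031 = (-0.6247, -0.4685, -0.6247).
r_{12} = q_1·c_2 = 2.0303.
u_2 = c_2 − 2.0303·q_1 = (3.2683, -2.0488, -1.7317).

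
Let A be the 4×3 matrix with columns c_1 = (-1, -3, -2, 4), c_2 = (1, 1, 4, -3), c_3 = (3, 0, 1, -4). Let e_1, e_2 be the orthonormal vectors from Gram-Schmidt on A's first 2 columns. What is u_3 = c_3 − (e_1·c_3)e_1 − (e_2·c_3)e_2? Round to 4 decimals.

c_1 = (-1, -3, -2, 4); ‖c_1‖ = 5.4772, so e_1 = (-0.1826, -0.5477, -0.3651, 0.7303).
e_1·c_2 = (-0.1826)·1 + (-0.5477)·1 + (-0.3651)·4 + 0.7303·(-3) = -4.3818.
u_2 = c_2 + 4.3818·e_1 = (0.2000, -1.4000, 2.4000, 0.2000).
‖u_2‖ = 2.7928, so e_2 = (0.0716, -0.5013, 0.8593, 0.0716).
e_1·c_3 = (-0.1826)·3 + (-0.5477)·0 + (-0.3651)·1 + 0.7303·(-4) = -3.8341; e_2·c_3 = 0.0716·3 + (-0.5013)·0 + 0.8593·1 + 0.0716·(-4) = 0.7877.
u_3 = c_3 + 3.8341·e_1 − 0.7877·e_2 = (2.2436, -1.7051, -1.0769, -1.2564).

u_3 = (2.2436, -1.7051, -1.0769, -1.2564)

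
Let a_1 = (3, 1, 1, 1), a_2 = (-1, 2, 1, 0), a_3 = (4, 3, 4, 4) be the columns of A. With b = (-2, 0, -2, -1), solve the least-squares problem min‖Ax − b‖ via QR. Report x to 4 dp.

x = (0.0120, 0.3976, -0.3976)

a_1 = (3, 1, 1, 1); ‖a_1‖ = 3.4641, so e_1 = (0.8660, 0.2887, 0.2887, 0.2887).
e_1·a_2 = 0.8660·(-1) + 0.2887·2 + 0.2887·1 + 0.2887·0 = 0.0000.
u_2 = a_2 − 0.0000·e_1 = (-1.0000, 2.0000, 1.0000, 0.0000).
‖u_2‖ = 2.4495, so e_2 = (-0.4082, 0.8165, 0.4082, 0.0000).
e_1·a_3 = 0.8660·4 + 0.2887·3 + 0.2887·4 + 0.2887·4 = 6.6395; e_2·a_3 = (-0.4082)·4 + 0.8165·3 + 0.4082·4 + (0.0000)·4 = 2.4495.
u_3 = a_3 − 6.6395·e_1 − 2.4495·e_2 = (-0.7500, -0.9167, 1.0833, 2.0833).
‖u_3‖ = 2.6300, so e_3 = (-0.2852, -0.3485, 0.4119, 0.7922).
Qᵀb = (-2.5981, 0.0000, -1.0456).
Back-substitute: x_3 = -1.0456/2.6300 = -0.3976.
x_2 = (0.0000 − 2.4495·(-0.3976))/2.4495 = 0.3976.
x_1 = (-2.5981 − 0.0000·0.3976 − 6.6395·(-0.3976))/3.4641 = 0.0120.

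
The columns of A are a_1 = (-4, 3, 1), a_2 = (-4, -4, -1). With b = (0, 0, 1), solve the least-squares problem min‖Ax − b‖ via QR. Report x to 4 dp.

e_1 = a_1/‖a_1‖ = (-4, 3, 1)/5.0990 = (-0.7845, 0.5883, 0.1961).
r_{12} = e_1·a_2 = 0.5883.
u_2 = a_2 − 0.5883·e_1 = (-3.5385, -4.3462, -1.1154).
‖u_2‖ = 5.7144, so e_2 = (-0.6192, -0.7606, -0.1952).
Qᵀb = (0.1961, -0.1952).
Back-substitute: x_2 = -0.1952/5.7144 = -0.0342.
x_1 = (0.1961 − 0.5883·(-0.0342))/5.0990 = 0.0424.

x = (0.0424, -0.0342)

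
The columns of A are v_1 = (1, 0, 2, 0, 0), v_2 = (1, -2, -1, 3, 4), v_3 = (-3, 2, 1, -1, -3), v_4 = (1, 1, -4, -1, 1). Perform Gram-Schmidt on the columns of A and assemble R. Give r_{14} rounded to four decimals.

v_1 = (1, 0, 2, 0, 0); ‖v_1‖ = 2.2361, so q_1 = (0.4472, 0.0000, 0.8944, 0.0000, 0.0000).
r_{14} = q_1·v_4 = -3.1305.

r_{14} = -3.1305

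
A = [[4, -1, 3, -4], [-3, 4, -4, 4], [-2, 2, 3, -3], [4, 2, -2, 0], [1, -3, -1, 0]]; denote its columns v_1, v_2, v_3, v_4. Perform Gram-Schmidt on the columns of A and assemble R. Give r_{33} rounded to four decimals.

r_{33} = 5.7474

v_1 = (4, -3, -2, 4, 1); ‖v_1‖ = 6.7823, so e_1 = (0.5898, -0.4423, -0.2949, 0.5898, 0.1474).
e_1·v_2 = 0.5898·(-1) + (-0.4423)·4 + (-0.2949)·2 + 0.5898·2 + 0.1474·(-3) = -2.2116.
u_2 = v_2 + 2.2116·e_1 = (0.3043, 3.0217, 1.3478, 3.3043, -2.6739).
‖u_2‖ = 5.3952, so e_2 = (0.0564, 0.5601, 0.2498, 0.6125, -0.4956).
e_1·v_3 = 0.5898·3 + (-0.4423)·(-4) + (-0.2949)·3 + 0.5898·(-2) + 0.1474·(-1) = 1.3270; e_2·v_3 = 0.0564·3 + 0.5601·(-4) + 0.2498·3 + 0.6125·(-2) + (-0.4956)·(-1) = -2.0509.
u_3 = v_3 − 1.3270·e_1 + 2.0509·e_2 = (2.3331, -2.2644, 3.9037, -1.5265, -2.2121).
r_{33} = ‖u_3‖ = 5.7474.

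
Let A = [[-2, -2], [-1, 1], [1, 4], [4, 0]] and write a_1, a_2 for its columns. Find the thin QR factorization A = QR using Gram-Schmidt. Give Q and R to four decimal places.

Q = [[-0.4264, -0.3147], [-0.2132, 0.3042], [0.2132, 0.8498], [0.8528, -0.2937]], R = [[4.6904, 1.4924], [0.0000, 4.3328]]

e_1 = a_1/‖a_1‖ = (-2, -1, 1, 4)/4.6904 = (-0.4264, -0.2132, 0.2132, 0.8528).
r_{12} = e_1·a_2 = 1.4924.
u_2 = a_2 − 1.4924·e_1 = (-1.3636, 1.3182, 3.6818, -1.2727).
‖u_2‖ = 4.3328, so e_2 = (-0.3147, 0.3042, 0.8498, -0.2937).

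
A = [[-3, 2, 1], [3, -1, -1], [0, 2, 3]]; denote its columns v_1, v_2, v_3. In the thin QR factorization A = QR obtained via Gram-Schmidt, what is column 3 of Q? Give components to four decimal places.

v_1 = (-3, 3, 0); ‖v_1‖ = 4.2426, so q_1 = (-0.7071, 0.7071, 0.0000).
q_1·v_2 = (-0.7071)·2 + 0.7071·(-1) + 0.0000·2 = -2.1213.
u_2 = v_2 + 2.1213·q_1 = (0.5000, 0.5000, 2.0000).
‖u_2‖ = 2.1213, so q_2 = (0.2357, 0.2357, 0.9428).
q_1·v_3 = (-0.7071)·1 + 0.7071·(-1) + 0.0000·3 = -1.4142; q_2·v_3 = 0.2357·1 + 0.2357·(-1) + 0.9428·3 = 2.8284.
u_3 = v_3 + 1.4142·q_1 − 2.8284·q_2 = (-0.6667, -0.6667, 0.3333).
‖u_3‖ = 1.0000, so q_3 = (-0.6667, -0.6667, 0.3333).

q_3 = (-0.6667, -0.6667, 0.3333)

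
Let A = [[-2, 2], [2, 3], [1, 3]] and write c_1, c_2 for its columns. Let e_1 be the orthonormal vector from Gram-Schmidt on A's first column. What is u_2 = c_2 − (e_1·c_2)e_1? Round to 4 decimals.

u_2 = (3.1111, 1.8889, 2.4444)

e_1 = c_1/‖c_1‖ = (-2, 2, 1)/3.0000 = (-0.6667, 0.6667, 0.3333).
r_{12} = e_1·c_2 = 1.6667.
u_2 = c_2 − 1.6667·e_1 = (3.1111, 1.8889, 2.4444).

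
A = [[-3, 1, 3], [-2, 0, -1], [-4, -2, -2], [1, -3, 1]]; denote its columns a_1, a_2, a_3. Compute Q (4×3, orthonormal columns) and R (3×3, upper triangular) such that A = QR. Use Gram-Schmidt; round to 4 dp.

Q = [[-0.5477, 0.3223, 0.7717], [-0.3651, 0.0358, -0.2434], [-0.7303, -0.4655, -0.3366], [0.1826, -0.8235, 0.4816]], R = [[5.4772, 0.3651, 0.3651], [0.0000, 3.7238, 1.0384], [0.0000, 0.0000, 3.7133]]

q_1 = a_1/‖a_1‖ = (-3, -2, -4, 1)/5.4772 = (-0.5477, -0.3651, -0.7303, 0.1826).
r_{12} = q_1·a_2 = 0.3651.
u_2 = a_2 − 0.3651·q_1 = (1.2000, 0.1333, -1.7333, -3.0667).
‖u_2‖ = 3.7238, so q_2 = (0.3223, 0.0358, -0.4655, -0.8235).
r_{13} = q_1·a_3 = 0.3651; r_{23} = q_2·a_3 = 1.0384.
u_3 = a_3 − 0.3651·q_1 − 1.0384·q_2 = (2.8654, -0.9038, -1.2500, 1.7885).
‖u_3‖ = 3.7133, so q_3 = (0.7717, -0.2434, -0.3366, 0.4816).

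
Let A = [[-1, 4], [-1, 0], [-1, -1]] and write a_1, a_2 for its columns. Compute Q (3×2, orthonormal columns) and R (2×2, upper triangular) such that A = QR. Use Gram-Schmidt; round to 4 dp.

Q = [[-0.5774, 0.8018], [-0.5774, -0.2673], [-0.5774, -0.5345]], R = [[1.7321, -1.7321], [0.0000, 3.7417]]

a_1 = (-1, -1, -1); ‖a_1‖ = 1.7321, so e_1 = (-0.5774, -0.5774, -0.5774).
e_1·a_2 = (-0.5774)·4 + (-0.5774)·0 + (-0.5774)·(-1) = -1.7321.
u_2 = a_2 + 1.7321·e_1 = (3.0000, -1.0000, -2.0000).
‖u_2‖ = 3.7417, so e_2 = (0.8018, -0.2673, -0.5345).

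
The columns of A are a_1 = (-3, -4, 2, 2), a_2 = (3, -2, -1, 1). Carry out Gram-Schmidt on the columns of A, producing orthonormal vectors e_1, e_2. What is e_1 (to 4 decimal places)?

a_1 = (-3, -4, 2, 2); ‖a_1‖ = 5.7446, so e_1 = (-0.5222, -0.6963, 0.3482, 0.3482).

e_1 = (-0.5222, -0.6963, 0.3482, 0.3482)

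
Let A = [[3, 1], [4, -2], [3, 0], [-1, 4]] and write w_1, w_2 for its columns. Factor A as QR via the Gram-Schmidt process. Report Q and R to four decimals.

Q = [[0.5071, 0.4098], [0.6761, -0.2247], [0.5071, 0.1785], [-0.1690, 0.8659]], R = [[5.9161, -1.5213], [0.0000, 4.3227]]

e_1 = w_1/‖w_1‖ = (3, 4, 3, -1)/5.9161 = (0.5071, 0.6761, 0.5071, -0.1690).
r_{12} = e_1·w_2 = -1.5213.
u_2 = w_2 + 1.5213·e_1 = (1.7714, -0.9714, 0.7714, 3.7429).
‖u_2‖ = 4.3227, so e_2 = (0.4098, -0.2247, 0.1785, 0.8659).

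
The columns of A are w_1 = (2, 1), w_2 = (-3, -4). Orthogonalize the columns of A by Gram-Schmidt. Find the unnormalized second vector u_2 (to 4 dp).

w_1 = (2, 1); ‖w_1‖ = 2.2361, so e_1 = (0.8944, 0.4472).
e_1·w_2 = 0.8944·(-3) + 0.4472·(-4) = -4.4721.
u_2 = w_2 + 4.4721·e_1 = (1.0000, -2.0000).

u_2 = (1.0000, -2.0000)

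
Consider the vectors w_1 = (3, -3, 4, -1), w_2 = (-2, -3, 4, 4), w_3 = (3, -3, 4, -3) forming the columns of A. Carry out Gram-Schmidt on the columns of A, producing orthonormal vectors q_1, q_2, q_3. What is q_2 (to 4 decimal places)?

q_1 = w_1/‖w_1‖ = (3, -3, 4, -1)/5.9161 = (0.5071, -0.5071, 0.6761, -0.1690).
r_{12} = q_1·w_2 = 2.5355.
u_2 = w_2 − 2.5355·q_1 = (-3.2857, -1.7143, 2.2857, 4.4286).
‖u_2‖ = 6.2106, so q_2 = (-0.5291, -0.2760, 0.3680, 0.7131).

q_2 = (-0.5291, -0.2760, 0.3680, 0.7131)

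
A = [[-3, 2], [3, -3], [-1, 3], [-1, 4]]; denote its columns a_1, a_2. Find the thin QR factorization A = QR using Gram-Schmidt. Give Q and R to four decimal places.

a_1 = (-3, 3, -1, -1); ‖a_1‖ = 4.4721, so e_1 = (-0.6708, 0.6708, -0.2236, -0.2236).
e_1·a_2 = (-0.6708)·2 + 0.6708·(-3) + (-0.2236)·3 + (-0.2236)·4 = -4.9193.
u_2 = a_2 + 4.9193·e_1 = (-1.3000, 0.3000, 1.9000, 2.9000).
‖u_2‖ = 3.7148, so e_2 = (-0.3499, 0.0808, 0.5115, 0.7807).

Q = [[-0.6708, -0.3499], [0.6708, 0.0808], [-0.2236, 0.5115], [-0.2236, 0.7807]], R = [[4.4721, -4.9193], [0.0000, 3.7148]]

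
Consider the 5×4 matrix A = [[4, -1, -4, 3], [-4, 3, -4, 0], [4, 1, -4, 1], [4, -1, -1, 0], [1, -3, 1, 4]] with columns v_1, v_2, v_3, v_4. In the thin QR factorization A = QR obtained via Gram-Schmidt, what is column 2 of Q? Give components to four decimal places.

v_1 = (4, -4, 4, 4, 1); ‖v_1‖ = 8.0623, so q_1 = (0.4961, -0.4961, 0.4961, 0.4961, 0.1240).
q_1·v_2 = 0.4961·(-1) + (-0.4961)·3 + 0.4961·1 + 0.4961·(-1) + 0.1240·(-3) = -2.3567.
u_2 = v_2 + 2.3567·q_1 = (0.1692, 1.8308, 2.1692, 0.1692, -2.7077).
‖u_2‖ = 3.9302, so q_2 = (0.0431, 0.4658, 0.5519, 0.0431, -0.6890).

q_2 = (0.0431, 0.4658, 0.5519, 0.0431, -0.6890)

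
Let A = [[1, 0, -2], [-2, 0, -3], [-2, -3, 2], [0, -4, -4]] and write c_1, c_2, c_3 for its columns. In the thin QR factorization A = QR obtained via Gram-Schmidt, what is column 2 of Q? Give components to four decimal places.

c_1 = (1, -2, -2, 0); ‖c_1‖ = 3.0000, so q_1 = (0.3333, -0.6667, -0.6667, 0.0000).
q_1·c_2 = 0.3333·0 + (-0.6667)·0 + (-0.6667)·(-3) + 0.0000·(-4) = 2.0000.
u_2 = c_2 − 2.0000·q_1 = (-0.6667, 1.3333, -1.6667, -4.0000).
‖u_2‖ = 4.5826, so q_2 = (-0.1455, 0.2910, -0.3637, -0.8729).

q_2 = (-0.1455, 0.2910, -0.3637, -0.8729)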